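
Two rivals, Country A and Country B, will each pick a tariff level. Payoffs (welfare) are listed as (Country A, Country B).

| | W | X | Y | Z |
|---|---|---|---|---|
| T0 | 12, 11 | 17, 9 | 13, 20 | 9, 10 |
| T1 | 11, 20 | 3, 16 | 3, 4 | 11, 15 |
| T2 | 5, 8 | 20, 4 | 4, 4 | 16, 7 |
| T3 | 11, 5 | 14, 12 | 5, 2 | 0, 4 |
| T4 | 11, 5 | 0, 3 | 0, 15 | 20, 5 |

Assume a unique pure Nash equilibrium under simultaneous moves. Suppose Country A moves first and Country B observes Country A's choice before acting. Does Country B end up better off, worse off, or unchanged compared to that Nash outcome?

Backward induction with Country A moving first.
- T0 → Country B plays Y (best of 11, 9, 20, 10); Country A gets 13.
- T1 → Country B plays W (best of 20, 16, 4, 15); Country A gets 11.
- T2 → Country B plays W (best of 8, 4, 4, 7); Country A gets 5.
- T3 → Country B plays X (best of 5, 12, 2, 4); Country A gets 14.
- T4 → Country B plays Y (best of 5, 3, 15, 5); Country A gets 0.
Country A's induced payoffs are 13, 11, 5, 14, 0, so Country A commits to T3. Subgame-perfect outcome: (T3, X) with payoffs (14, 12).
For the simultaneous game, intersect best replies.
Country A's best replies: W→T0; X→T2; Y→T0; Z→T4.
Country B's best replies: T0→Y; T1→W; T2→W; T3→X; T4→Y.
The unique mutual best reply is (T0, Y), giving (13, 20).
Country B earns 12 sequentially versus 20 at the Nash outcome: worse off.

worse off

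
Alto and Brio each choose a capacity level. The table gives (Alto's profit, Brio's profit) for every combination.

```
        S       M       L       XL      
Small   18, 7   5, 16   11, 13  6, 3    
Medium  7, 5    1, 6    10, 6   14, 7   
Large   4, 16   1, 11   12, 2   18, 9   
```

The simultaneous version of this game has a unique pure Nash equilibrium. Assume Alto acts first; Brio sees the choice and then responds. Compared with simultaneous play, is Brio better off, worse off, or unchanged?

worse off

Brio best-responds to each possible Alto move:
- Small → Brio plays M (best of 7, 16, 13, 3); Alto gets 5.
- Medium → Brio plays XL (best of 5, 6, 6, 7); Alto gets 14.
- Large → Brio plays S (best of 16, 11, 2, 9); Alto gets 4.
Among 5, 14, 4, the best is 14 at Medium. Subgame-perfect outcome: (Medium, XL) with payoffs (14, 7).
For the simultaneous game, intersect best replies.
Alto's best replies: S→Small; M→Small; L→Large; XL→Large.
Brio's best replies: Small→M; Medium→XL; Large→S.
Only (Small, M) has each player best-responding; Nash payoffs (5, 16).
Brio earns 7 sequentially versus 16 at the Nash outcome: worse off.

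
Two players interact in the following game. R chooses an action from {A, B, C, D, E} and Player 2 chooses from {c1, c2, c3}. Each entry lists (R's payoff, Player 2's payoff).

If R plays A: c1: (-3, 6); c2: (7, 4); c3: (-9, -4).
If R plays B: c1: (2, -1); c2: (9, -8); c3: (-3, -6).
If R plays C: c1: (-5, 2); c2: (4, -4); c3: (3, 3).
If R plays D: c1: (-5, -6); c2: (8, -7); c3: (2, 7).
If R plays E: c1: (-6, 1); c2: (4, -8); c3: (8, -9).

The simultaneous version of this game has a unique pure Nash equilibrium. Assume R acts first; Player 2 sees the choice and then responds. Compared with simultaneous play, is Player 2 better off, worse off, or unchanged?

better off

Work backward from Player 2's decision.
- A: BR = c1, leader payoff -3.
- B: BR = c1, leader payoff 2.
- C: BR = c3, leader payoff 3.
- D: BR = c3, leader payoff 2.
- E: BR = c1, leader payoff -6.
Maximizing over -3, 2, 3, 2, -6, R chooses C. Subgame-perfect outcome: (C, c3) with payoffs (3, 3).
Under simultaneous play:
R's best replies: c1→B; c2→B; c3→E.
Player 2's best replies: A→c1; B→c1; C→c3; D→c3; E→c1.
Only (B, c1) has each player best-responding; Nash payoffs (2, -1).
Player 2 earns 3 sequentially versus -1 at the Nash outcome: better off.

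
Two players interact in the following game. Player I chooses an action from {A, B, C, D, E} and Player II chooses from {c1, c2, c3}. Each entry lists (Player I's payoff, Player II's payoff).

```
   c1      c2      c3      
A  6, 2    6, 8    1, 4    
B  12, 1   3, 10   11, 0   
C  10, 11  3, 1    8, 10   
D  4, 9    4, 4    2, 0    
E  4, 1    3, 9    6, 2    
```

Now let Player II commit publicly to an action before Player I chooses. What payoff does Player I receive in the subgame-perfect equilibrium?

Work backward from Player I's decision.
- c1: BR = B, leader payoff 1.
- c2: BR = A, leader payoff 8.
- c3: BR = B, leader payoff 0.
Player II's induced payoffs are 1, 8, 0, so Player II commits to c2. Subgame-perfect outcome: (A, c2) with payoffs (6, 8).

6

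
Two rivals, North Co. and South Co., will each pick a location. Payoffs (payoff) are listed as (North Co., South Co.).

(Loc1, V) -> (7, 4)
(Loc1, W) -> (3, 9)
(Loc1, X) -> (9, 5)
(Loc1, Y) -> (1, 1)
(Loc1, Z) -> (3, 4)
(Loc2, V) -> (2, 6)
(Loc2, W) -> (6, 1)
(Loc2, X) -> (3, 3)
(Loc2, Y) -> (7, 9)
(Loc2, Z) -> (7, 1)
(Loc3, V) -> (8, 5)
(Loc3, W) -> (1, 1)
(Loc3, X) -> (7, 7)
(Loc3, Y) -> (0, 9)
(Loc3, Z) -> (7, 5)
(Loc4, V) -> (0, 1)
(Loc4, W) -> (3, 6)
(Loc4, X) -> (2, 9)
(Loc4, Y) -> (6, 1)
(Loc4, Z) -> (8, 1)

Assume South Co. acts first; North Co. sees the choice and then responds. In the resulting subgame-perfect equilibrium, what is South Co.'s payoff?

9

Work backward from North Co.'s decision.
- V: North Co. compares 7, 2, 8, 0 and picks Loc3; South Co. would get 5.
- W: North Co. compares 3, 6, 1, 3 and picks Loc2; South Co. would get 1.
- X: North Co. compares 9, 3, 7, 2 and picks Loc1; South Co. would get 5.
- Y: North Co. compares 1, 7, 0, 6 and picks Loc2; South Co. would get 9.
- Z: North Co. compares 3, 7, 7, 8 and picks Loc4; South Co. would get 1.
South Co.'s induced payoffs are 5, 1, 5, 9, 1, so South Co. commits to Y. Subgame-perfect outcome: (Loc2, Y) with payoffs (7, 9).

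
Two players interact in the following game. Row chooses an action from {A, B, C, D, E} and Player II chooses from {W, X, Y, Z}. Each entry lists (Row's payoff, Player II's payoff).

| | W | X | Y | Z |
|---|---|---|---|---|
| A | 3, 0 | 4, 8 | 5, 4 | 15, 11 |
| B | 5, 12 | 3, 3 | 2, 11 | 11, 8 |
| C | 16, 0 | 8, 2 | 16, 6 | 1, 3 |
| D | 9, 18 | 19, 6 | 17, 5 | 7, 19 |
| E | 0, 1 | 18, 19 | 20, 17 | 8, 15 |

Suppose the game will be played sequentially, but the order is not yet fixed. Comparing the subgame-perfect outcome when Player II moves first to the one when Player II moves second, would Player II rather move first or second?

second

If Row leads: Player II's best replies are A→Z, B→W, C→Y, D→Z, E→X; Row's induced payoffs 15, 5, 16, 7, 18; outcome (E, X), payoffs (18, 19).
If Player II leads: Row's best replies are W→C, X→D, Y→E, Z→A; Player II's induced payoffs 0, 6, 17, 11; outcome (E, Y), payoffs (20, 17).
Player II gets 17 moving first and 19 moving second, so Player II prefers to move second.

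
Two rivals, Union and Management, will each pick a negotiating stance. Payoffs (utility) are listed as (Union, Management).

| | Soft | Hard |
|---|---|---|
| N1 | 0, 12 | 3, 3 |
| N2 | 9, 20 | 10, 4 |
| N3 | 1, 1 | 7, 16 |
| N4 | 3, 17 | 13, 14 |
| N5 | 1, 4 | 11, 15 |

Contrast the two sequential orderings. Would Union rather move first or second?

first

If Union leads: Management's best replies are N1→Soft, N2→Soft, N3→Hard, N4→Soft, N5→Hard; Union's induced payoffs 0, 9, 7, 3, 11; outcome (N5, Hard), payoffs (11, 15).
If Management leads: Union's best replies are Soft→N2, Hard→N4; Management's induced payoffs 20, 14; outcome (N2, Soft), payoffs (9, 20).
Union gets 11 moving first and 9 moving second, so Union prefers to move first.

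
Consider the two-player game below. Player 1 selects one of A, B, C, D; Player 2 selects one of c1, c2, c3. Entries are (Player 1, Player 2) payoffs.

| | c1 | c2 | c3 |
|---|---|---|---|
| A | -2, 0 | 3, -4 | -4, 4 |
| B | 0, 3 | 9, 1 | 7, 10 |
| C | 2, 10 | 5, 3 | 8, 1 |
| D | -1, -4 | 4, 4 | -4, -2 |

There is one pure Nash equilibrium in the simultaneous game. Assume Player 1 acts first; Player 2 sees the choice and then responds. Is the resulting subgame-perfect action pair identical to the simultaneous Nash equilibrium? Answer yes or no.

no

Backward induction with Player 1 moving first.
- A: Player 2 compares 0, -4, 4 and picks c3; Player 1 would get -4.
- B: Player 2 compares 3, 1, 10 and picks c3; Player 1 would get 7.
- C: Player 2 compares 10, 3, 1 and picks c1; Player 1 would get 2.
- D: Player 2 compares -4, 4, -2 and picks c2; Player 1 would get 4.
Among -4, 7, 2, 4, the best is 7 at B. Subgame-perfect outcome: (B, c3) with payoffs (7, 10).
Under simultaneous play:
Player 1's best replies: c1→C; c2→B; c3→C.
Player 2's best replies: A→c3; B→c3; C→c1; D→c2.
The unique mutual best reply is (C, c1), giving (2, 10).
Sequential outcome (B, c3) differs from the Nash profile (C, c1).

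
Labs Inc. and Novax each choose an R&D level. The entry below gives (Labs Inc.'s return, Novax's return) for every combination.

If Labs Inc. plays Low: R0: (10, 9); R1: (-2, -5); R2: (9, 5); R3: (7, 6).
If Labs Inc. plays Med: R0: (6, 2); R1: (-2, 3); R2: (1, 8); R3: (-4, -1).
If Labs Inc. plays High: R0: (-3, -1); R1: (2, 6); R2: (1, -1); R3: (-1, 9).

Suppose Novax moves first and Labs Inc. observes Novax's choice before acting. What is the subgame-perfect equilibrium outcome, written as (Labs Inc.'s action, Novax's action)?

(Low, R0)

Solve by backward induction (Novax leads).
- R0: Labs Inc. compares 10, 6, -3 and picks Low; Novax would get 9.
- R1: Labs Inc. compares -2, -2, 2 and picks High; Novax would get 6.
- R2: Labs Inc. compares 9, 1, 1 and picks Low; Novax would get 5.
- R3: Labs Inc. compares 7, -4, -1 and picks Low; Novax would get 6.
Among 9, 6, 5, 6, the best is 9 at R0. Subgame-perfect outcome: (Low, R0) with payoffs (10, 9).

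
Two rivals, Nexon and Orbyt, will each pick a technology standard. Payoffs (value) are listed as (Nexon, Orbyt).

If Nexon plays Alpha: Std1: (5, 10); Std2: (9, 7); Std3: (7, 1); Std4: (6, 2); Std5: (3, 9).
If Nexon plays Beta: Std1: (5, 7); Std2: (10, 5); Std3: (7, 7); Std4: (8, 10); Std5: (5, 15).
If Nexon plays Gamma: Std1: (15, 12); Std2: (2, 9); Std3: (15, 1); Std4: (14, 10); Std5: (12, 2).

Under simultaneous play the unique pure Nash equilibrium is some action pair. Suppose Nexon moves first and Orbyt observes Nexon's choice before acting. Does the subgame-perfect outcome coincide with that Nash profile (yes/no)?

Solve by backward induction (Nexon leads).
- Alpha → Orbyt plays Std1 (best of 10, 7, 1, 2, 9); Nexon gets 5.
- Beta → Orbyt plays Std5 (best of 7, 5, 7, 10, 15); Nexon gets 5.
- Gamma → Orbyt plays Std1 (best of 12, 9, 1, 10, 2); Nexon gets 15.
Maximizing over 5, 5, 15, Nexon chooses Gamma. Subgame-perfect outcome: (Gamma, Std1) with payoffs (15, 12).
Now find the simultaneous Nash equilibrium.
Nexon's best replies: Std1→Gamma; Std2→Beta; Std3→Gamma; Std4→Gamma; Std5→Gamma.
Orbyt's best replies: Alpha→Std1; Beta→Std5; Gamma→Std1.
Only (Gamma, Std1) has each player best-responding; Nash payoffs (15, 12).
Sequential outcome (Gamma, Std1) coincides with the Nash profile (Gamma, Std1).

yes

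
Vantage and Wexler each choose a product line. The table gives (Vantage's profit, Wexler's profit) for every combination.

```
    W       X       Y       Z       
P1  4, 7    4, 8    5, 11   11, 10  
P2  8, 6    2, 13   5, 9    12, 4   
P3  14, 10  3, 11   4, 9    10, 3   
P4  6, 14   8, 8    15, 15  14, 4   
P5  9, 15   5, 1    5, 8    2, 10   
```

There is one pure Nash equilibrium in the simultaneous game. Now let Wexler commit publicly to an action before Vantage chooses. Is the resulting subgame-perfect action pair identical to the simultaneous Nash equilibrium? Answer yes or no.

yes

Vantage best-responds to each possible Wexler move:
- W → Vantage plays P3 (best of 4, 8, 14, 6, 9); Wexler gets 10.
- X → Vantage plays P4 (best of 4, 2, 3, 8, 5); Wexler gets 8.
- Y → Vantage plays P4 (best of 5, 5, 4, 15, 5); Wexler gets 15.
- Z → Vantage plays P4 (best of 11, 12, 10, 14, 2); Wexler gets 4.
Among 10, 8, 15, 4, the best is 15 at Y. Subgame-perfect outcome: (P4, Y) with payoffs (15, 15).
Now find the simultaneous Nash equilibrium.
Vantage's best replies: W→P3; X→P4; Y→P4; Z→P4.
Wexler's best replies: P1→Y; P2→X; P3→X; P4→Y; P5→W.
The unique mutual best reply is (P4, Y), giving (15, 15).
Sequential outcome (P4, Y) coincides with the Nash profile (P4, Y).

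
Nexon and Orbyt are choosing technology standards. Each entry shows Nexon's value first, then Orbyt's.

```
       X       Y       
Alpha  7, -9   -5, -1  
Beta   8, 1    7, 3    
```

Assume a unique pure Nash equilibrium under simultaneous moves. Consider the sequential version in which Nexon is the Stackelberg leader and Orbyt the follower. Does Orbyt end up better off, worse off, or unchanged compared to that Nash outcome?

Work backward from Orbyt's decision.
- Alpha → Orbyt plays Y (best of -9, -1); Nexon gets -5.
- Beta → Orbyt plays Y (best of 1, 3); Nexon gets 7.
Nexon's induced payoffs are -5, 7, so Nexon commits to Beta. Subgame-perfect outcome: (Beta, Y) with payoffs (7, 3).
Under simultaneous play:
Nexon's best replies: X→Beta; Y→Beta.
Orbyt's best replies: Alpha→Y; Beta→Y.
Only (Beta, Y) has each player best-responding; Nash payoffs (7, 3).
Orbyt earns 3 sequentially versus 3 at the Nash outcome: unchanged.

unchanged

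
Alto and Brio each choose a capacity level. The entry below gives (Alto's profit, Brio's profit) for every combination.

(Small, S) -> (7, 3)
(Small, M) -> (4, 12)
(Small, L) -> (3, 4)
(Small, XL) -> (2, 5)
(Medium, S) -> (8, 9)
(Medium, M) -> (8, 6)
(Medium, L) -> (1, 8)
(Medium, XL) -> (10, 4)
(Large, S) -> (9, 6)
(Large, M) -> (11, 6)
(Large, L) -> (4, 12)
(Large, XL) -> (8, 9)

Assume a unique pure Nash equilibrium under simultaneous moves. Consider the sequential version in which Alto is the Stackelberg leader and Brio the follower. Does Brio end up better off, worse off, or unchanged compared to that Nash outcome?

worse off

Backward induction with Alto moving first.
- Small → Brio plays M (best of 3, 12, 4, 5); Alto gets 4.
- Medium → Brio plays S (best of 9, 6, 8, 4); Alto gets 8.
- Large → Brio plays L (best of 6, 6, 12, 9); Alto gets 4.
Maximizing over 4, 8, 4, Alto chooses Medium. Subgame-perfect outcome: (Medium, S) with payoffs (8, 9).
Under simultaneous play:
Alto's best replies: S→Large; M→Large; L→Large; XL→Medium.
Brio's best replies: Small→M; Medium→S; Large→L.
Only (Large, L) has each player best-responding; Nash payoffs (4, 12).
Brio earns 9 sequentially versus 12 at the Nash outcome: worse off.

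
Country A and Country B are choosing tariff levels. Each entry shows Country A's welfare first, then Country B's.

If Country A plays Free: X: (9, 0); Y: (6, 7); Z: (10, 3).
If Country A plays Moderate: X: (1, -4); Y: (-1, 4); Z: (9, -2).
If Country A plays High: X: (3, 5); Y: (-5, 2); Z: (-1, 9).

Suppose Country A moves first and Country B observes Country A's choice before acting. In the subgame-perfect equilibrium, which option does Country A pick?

Work backward from Country B's decision.
- Free → Country B plays Y (best of 0, 7, 3); Country A gets 6.
- Moderate → Country B plays Y (best of -4, 4, -2); Country A gets -1.
- High → Country B plays Z (best of 5, 2, 9); Country A gets -1.
Among 6, -1, -1, the best is 6 at Free. Subgame-perfect outcome: (Free, Y) with payoffs (6, 7).

Free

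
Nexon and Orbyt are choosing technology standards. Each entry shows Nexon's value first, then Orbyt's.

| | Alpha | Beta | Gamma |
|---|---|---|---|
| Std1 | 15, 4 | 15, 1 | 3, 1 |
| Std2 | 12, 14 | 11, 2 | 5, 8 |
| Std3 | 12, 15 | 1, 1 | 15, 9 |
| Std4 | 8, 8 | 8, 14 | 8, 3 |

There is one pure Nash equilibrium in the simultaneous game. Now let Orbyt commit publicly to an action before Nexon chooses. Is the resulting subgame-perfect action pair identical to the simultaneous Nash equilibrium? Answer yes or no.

Work backward from Nexon's decision.
- Alpha: BR = Std1, leader payoff 4.
- Beta: BR = Std1, leader payoff 1.
- Gamma: BR = Std3, leader payoff 9.
Maximizing over 4, 1, 9, Orbyt chooses Gamma. Subgame-perfect outcome: (Std3, Gamma) with payoffs (15, 9).
Under simultaneous play:
Nexon's best replies: Alpha→Std1; Beta→Std1; Gamma→Std3.
Orbyt's best replies: Std1→Alpha; Std2→Alpha; Std3→Alpha; Std4→Beta.
The unique mutual best reply is (Std1, Alpha), giving (15, 4).
Sequential outcome (Std3, Gamma) differs from the Nash profile (Std1, Alpha).

no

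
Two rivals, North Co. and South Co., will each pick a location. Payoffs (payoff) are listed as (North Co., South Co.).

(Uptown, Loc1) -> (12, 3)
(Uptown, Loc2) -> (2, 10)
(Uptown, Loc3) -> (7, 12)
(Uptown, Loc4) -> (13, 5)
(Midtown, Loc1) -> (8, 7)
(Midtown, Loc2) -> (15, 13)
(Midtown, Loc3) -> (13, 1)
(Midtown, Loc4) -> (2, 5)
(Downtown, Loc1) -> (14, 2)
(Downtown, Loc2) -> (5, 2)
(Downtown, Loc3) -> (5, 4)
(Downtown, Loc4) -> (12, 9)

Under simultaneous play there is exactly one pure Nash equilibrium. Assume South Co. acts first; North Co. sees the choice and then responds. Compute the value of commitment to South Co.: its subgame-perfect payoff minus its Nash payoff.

Backward induction with South Co. moving first.
- Loc1: North Co. compares 12, 8, 14 and picks Downtown; South Co. would get 2.
- Loc2: North Co. compares 2, 15, 5 and picks Midtown; South Co. would get 13.
- Loc3: North Co. compares 7, 13, 5 and picks Midtown; South Co. would get 1.
- Loc4: North Co. compares 13, 2, 12 and picks Uptown; South Co. would get 5.
South Co.'s induced payoffs are 2, 13, 1, 5, so South Co. commits to Loc2. Subgame-perfect outcome: (Midtown, Loc2) with payoffs (15, 13).
Under simultaneous play:
North Co.'s best replies: Loc1→Downtown; Loc2→Midtown; Loc3→Midtown; Loc4→Uptown.
South Co.'s best replies: Uptown→Loc3; Midtown→Loc2; Downtown→Loc4.
The unique mutual best reply is (Midtown, Loc2), giving (15, 13).
South Co.'s commitment gain: 13 − 13 = 0.

0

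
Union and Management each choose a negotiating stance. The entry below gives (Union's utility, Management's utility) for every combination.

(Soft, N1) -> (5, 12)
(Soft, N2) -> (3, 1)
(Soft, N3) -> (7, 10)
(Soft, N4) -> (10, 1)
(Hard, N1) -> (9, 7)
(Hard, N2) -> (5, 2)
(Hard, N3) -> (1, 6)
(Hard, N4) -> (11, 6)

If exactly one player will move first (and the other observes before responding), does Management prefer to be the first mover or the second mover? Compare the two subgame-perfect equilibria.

If Union leads: Management's best replies are Soft→N1, Hard→N1; Union's induced payoffs 5, 9; outcome (Hard, N1), payoffs (9, 7).
If Management leads: Union's best replies are N1→Hard, N2→Hard, N3→Soft, N4→Hard; Management's induced payoffs 7, 2, 10, 6; outcome (Soft, N3), payoffs (7, 10).
Management gets 10 moving first and 7 moving second, so Management prefers to move first.

first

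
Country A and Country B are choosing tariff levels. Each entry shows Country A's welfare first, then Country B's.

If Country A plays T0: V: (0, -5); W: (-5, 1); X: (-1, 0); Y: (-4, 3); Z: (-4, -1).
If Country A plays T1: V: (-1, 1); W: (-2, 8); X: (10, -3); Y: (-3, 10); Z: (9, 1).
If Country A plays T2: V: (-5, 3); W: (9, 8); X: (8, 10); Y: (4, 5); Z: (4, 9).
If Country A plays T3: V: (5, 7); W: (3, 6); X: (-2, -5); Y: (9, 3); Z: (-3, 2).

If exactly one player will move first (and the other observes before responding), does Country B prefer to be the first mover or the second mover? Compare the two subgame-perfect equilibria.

second

If Country A leads: Country B's best replies are T0→Y, T1→Y, T2→X, T3→V; Country A's induced payoffs -4, -3, 8, 5; outcome (T2, X), payoffs (8, 10).
If Country B leads: Country A's best replies are V→T3, W→T2, X→T1, Y→T3, Z→T1; Country B's induced payoffs 7, 8, -3, 3, 1; outcome (T2, W), payoffs (9, 8).
Country B gets 8 moving first and 10 moving second, so Country B prefers to move second.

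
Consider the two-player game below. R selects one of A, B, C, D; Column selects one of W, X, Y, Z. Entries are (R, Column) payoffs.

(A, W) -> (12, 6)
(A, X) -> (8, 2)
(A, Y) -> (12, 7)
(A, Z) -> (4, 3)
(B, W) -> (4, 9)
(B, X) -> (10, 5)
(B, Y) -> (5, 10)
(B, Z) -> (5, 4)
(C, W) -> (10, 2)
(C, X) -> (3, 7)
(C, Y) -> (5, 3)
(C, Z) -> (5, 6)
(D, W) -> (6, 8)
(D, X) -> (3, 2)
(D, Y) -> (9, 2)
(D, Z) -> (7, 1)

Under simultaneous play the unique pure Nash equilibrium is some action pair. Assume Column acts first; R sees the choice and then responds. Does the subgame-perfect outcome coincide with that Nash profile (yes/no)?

Work backward from R's decision.
- W → R plays A (best of 12, 4, 10, 6); Column gets 6.
- X → R plays B (best of 8, 10, 3, 3); Column gets 5.
- Y → R plays A (best of 12, 5, 5, 9); Column gets 7.
- Z → R plays D (best of 4, 5, 5, 7); Column gets 1.
Column's induced payoffs are 6, 5, 7, 1, so Column commits to Y. Subgame-perfect outcome: (A, Y) with payoffs (12, 7).
For the simultaneous game, intersect best replies.
R's best replies: W→A; X→B; Y→A; Z→D.
Column's best replies: A→Y; B→Y; C→X; D→W.
The unique mutual best reply is (A, Y), giving (12, 7).
Sequential outcome (A, Y) coincides with the Nash profile (A, Y).

yes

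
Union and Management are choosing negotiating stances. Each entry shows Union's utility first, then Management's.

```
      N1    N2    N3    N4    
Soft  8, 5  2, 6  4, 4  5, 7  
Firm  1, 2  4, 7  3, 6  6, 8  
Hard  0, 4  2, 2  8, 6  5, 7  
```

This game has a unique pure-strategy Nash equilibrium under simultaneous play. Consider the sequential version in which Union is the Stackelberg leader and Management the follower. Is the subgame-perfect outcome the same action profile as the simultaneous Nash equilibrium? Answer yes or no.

Work backward from Management's decision.
- Soft → Management plays N4 (best of 5, 6, 4, 7); Union gets 5.
- Firm → Management plays N4 (best of 2, 7, 6, 8); Union gets 6.
- Hard → Management plays N4 (best of 4, 2, 6, 7); Union gets 5.
Among 5, 6, 5, the best is 6 at Firm. Subgame-perfect outcome: (Firm, N4) with payoffs (6, 8).
Under simultaneous play:
Union's best replies: N1→Soft; N2→Firm; N3→Hard; N4→Firm.
Management's best replies: Soft→N4; Firm→N4; Hard→N4.
The unique mutual best reply is (Firm, N4), giving (6, 8).
Sequential outcome (Firm, N4) coincides with the Nash profile (Firm, N4).

yes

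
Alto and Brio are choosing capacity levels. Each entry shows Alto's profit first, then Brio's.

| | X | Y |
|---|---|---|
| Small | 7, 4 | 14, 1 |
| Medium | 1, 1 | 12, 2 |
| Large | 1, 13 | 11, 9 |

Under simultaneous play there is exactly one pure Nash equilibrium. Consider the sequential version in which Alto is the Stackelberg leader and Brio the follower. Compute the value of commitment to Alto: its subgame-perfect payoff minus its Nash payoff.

Solve by backward induction (Alto leads).
- Small → Brio plays X (best of 4, 1); Alto gets 7.
- Medium → Brio plays Y (best of 1, 2); Alto gets 12.
- Large → Brio plays X (best of 13, 9); Alto gets 1.
Maximizing over 7, 12, 1, Alto chooses Medium. Subgame-perfect outcome: (Medium, Y) with payoffs (12, 2).
Under simultaneous play:
Alto's best replies: X→Small; Y→Small.
Brio's best replies: Small→X; Medium→Y; Large→X.
The unique mutual best reply is (Small, X), giving (7, 4).
Alto's commitment gain: 12 − 7 = 5.

5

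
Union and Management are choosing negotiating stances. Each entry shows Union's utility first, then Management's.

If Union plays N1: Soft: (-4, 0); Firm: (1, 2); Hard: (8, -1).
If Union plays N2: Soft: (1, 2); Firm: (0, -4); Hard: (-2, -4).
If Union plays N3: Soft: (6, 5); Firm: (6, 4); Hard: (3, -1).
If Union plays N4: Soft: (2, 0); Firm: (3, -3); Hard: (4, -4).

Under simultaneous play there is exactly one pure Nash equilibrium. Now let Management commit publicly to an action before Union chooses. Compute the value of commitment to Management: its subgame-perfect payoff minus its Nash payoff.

Union best-responds to each possible Management move:
- Soft: Union compares -4, 1, 6, 2 and picks N3; Management would get 5.
- Firm: Union compares 1, 0, 6, 3 and picks N3; Management would get 4.
- Hard: Union compares 8, -2, 3, 4 and picks N1; Management would get -1.
Among 5, 4, -1, the best is 5 at Soft. Subgame-perfect outcome: (N3, Soft) with payoffs (6, 5).
Now find the simultaneous Nash equilibrium.
Union's best replies: Soft→N3; Firm→N3; Hard→N1.
Management's best replies: N1→Firm; N2→Soft; N3→Soft; N4→Soft.
The unique mutual best reply is (N3, Soft), giving (6, 5).
Management's commitment gain: 5 − 5 = 0.

0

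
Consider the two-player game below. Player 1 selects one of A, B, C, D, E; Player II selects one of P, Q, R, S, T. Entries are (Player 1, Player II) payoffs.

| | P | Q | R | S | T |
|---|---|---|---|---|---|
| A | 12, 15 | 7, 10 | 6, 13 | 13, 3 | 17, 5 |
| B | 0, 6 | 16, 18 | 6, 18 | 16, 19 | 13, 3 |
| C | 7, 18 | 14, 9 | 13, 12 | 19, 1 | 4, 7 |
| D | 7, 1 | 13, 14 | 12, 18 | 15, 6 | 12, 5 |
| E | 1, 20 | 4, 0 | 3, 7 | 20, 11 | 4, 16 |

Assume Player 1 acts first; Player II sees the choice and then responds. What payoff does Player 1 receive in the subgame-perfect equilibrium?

16

Solve by backward induction (Player 1 leads).
- A: BR = P, leader payoff 12.
- B: BR = S, leader payoff 16.
- C: BR = P, leader payoff 7.
- D: BR = R, leader payoff 12.
- E: BR = P, leader payoff 1.
Among 12, 16, 7, 12, 1, the best is 16 at B. Subgame-perfect outcome: (B, S) with payoffs (16, 19).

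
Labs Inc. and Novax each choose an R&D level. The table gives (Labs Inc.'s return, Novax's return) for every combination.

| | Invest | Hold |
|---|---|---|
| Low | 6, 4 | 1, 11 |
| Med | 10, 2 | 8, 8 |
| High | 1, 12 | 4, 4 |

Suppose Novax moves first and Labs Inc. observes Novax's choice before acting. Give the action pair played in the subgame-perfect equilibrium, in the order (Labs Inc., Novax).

Backward induction with Novax moving first.
- Invest: Labs Inc. compares 6, 10, 1 and picks Med; Novax would get 2.
- Hold: Labs Inc. compares 1, 8, 4 and picks Med; Novax would get 8.
Novax's induced payoffs are 2, 8, so Novax commits to Hold. Subgame-perfect outcome: (Med, Hold) with payoffs (8, 8).

(Med, Hold)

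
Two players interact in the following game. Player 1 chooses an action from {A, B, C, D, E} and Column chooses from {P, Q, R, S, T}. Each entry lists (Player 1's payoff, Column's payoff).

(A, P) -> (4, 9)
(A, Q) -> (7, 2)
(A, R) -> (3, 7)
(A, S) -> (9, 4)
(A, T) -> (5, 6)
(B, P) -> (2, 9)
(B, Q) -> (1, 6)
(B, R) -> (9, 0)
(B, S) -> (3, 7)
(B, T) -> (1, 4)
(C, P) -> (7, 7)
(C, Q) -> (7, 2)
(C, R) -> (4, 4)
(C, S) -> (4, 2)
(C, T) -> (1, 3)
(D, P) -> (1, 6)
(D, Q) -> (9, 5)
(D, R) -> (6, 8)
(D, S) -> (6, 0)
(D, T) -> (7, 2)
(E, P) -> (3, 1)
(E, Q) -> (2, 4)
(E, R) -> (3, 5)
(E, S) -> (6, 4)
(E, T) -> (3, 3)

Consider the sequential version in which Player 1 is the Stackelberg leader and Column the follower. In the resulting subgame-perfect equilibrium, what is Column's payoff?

Work backward from Column's decision.
- A → Column plays P (best of 9, 2, 7, 4, 6); Player 1 gets 4.
- B → Column plays P (best of 9, 6, 0, 7, 4); Player 1 gets 2.
- C → Column plays P (best of 7, 2, 4, 2, 3); Player 1 gets 7.
- D → Column plays R (best of 6, 5, 8, 0, 2); Player 1 gets 6.
- E → Column plays R (best of 1, 4, 5, 4, 3); Player 1 gets 3.
Player 1's induced payoffs are 4, 2, 7, 6, 3, so Player 1 commits to C. Subgame-perfect outcome: (C, P) with payoffs (7, 7).

7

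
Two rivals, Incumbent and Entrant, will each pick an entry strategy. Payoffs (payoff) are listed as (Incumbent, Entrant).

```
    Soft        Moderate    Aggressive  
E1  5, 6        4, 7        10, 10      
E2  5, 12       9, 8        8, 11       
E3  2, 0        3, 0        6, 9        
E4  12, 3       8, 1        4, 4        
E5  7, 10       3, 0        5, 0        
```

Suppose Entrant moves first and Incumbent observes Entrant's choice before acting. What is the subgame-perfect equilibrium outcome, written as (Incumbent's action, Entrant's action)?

Solve by backward induction (Entrant leads).
- Soft: Incumbent compares 5, 5, 2, 12, 7 and picks E4; Entrant would get 3.
- Moderate: Incumbent compares 4, 9, 3, 8, 3 and picks E2; Entrant would get 8.
- Aggressive: Incumbent compares 10, 8, 6, 4, 5 and picks E1; Entrant would get 10.
Among 3, 8, 10, the best is 10 at Aggressive. Subgame-perfect outcome: (E1, Aggressive) with payoffs (10, 10).

(E1, Aggressive)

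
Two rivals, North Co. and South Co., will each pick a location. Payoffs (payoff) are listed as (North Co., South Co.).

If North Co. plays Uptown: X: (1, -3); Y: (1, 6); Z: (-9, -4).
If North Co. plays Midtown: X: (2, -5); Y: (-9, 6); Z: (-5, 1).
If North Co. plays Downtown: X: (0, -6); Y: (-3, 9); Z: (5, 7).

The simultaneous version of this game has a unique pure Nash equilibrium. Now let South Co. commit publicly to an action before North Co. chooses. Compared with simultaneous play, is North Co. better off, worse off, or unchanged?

Solve by backward induction (South Co. leads).
- X: North Co. compares 1, 2, 0 and picks Midtown; South Co. would get -5.
- Y: North Co. compares 1, -9, -3 and picks Uptown; South Co. would get 6.
- Z: North Co. compares -9, -5, 5 and picks Downtown; South Co. would get 7.
Among -5, 6, 7, the best is 7 at Z. Subgame-perfect outcome: (Downtown, Z) with payoffs (5, 7).
Under simultaneous play:
North Co.'s best replies: X→Midtown; Y→Uptown; Z→Downtown.
South Co.'s best replies: Uptown→Y; Midtown→Y; Downtown→Y.
The unique mutual best reply is (Uptown, Y), giving (1, 6).
North Co. earns 5 sequentially versus 1 at the Nash outcome: better off.

better off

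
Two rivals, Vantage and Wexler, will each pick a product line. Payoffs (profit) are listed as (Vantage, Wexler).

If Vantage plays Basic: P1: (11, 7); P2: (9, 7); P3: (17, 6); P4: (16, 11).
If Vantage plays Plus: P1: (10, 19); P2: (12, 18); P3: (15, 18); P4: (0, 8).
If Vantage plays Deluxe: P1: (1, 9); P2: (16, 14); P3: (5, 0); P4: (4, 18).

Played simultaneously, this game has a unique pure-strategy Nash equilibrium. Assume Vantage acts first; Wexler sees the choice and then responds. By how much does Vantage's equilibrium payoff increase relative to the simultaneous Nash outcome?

Solve by backward induction (Vantage leads).
- Basic: BR = P4, leader payoff 16.
- Plus: BR = P1, leader payoff 10.
- Deluxe: BR = P4, leader payoff 4.
Among 16, 10, 4, the best is 16 at Basic. Subgame-perfect outcome: (Basic, P4) with payoffs (16, 11).
Under simultaneous play:
Vantage's best replies: P1→Basic; P2→Deluxe; P3→Basic; P4→Basic.
Wexler's best replies: Basic→P4; Plus→P1; Deluxe→P4.
The unique mutual best reply is (Basic, P4), giving (16, 11).
Vantage's commitment gain: 16 − 16 = 0.

0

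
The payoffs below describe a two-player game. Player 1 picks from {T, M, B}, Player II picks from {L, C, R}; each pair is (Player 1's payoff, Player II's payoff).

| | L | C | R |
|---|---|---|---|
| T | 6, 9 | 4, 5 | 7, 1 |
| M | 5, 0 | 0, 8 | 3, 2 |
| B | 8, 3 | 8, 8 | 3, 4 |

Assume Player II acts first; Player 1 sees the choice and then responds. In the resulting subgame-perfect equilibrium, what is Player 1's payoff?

8

Player 1 best-responds to each possible Player II move:
- L → Player 1 plays B (best of 6, 5, 8); Player II gets 3.
- C → Player 1 plays B (best of 4, 0, 8); Player II gets 8.
- R → Player 1 plays T (best of 7, 3, 3); Player II gets 1.
Among 3, 8, 1, the best is 8 at C. Subgame-perfect outcome: (B, C) with payoffs (8, 8).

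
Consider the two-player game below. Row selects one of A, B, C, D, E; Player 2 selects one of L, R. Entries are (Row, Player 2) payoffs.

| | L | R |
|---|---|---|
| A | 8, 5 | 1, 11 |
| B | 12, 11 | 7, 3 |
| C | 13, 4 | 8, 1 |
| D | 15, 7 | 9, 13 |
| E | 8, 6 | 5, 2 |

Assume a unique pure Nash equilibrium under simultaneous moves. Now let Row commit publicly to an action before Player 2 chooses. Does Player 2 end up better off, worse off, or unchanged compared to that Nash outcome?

Backward induction with Row moving first.
- A: BR = R, leader payoff 1.
- B: BR = L, leader payoff 12.
- C: BR = L, leader payoff 13.
- D: BR = R, leader payoff 9.
- E: BR = L, leader payoff 8.
Among 1, 12, 13, 9, 8, the best is 13 at C. Subgame-perfect outcome: (C, L) with payoffs (13, 4).
Now find the simultaneous Nash equilibrium.
Row's best replies: L→D; R→D.
Player 2's best replies: A→R; B→L; C→L; D→R; E→L.
The unique mutual best reply is (D, R), giving (9, 13).
Player 2 earns 4 sequentially versus 13 at the Nash outcome: worse off.

worse off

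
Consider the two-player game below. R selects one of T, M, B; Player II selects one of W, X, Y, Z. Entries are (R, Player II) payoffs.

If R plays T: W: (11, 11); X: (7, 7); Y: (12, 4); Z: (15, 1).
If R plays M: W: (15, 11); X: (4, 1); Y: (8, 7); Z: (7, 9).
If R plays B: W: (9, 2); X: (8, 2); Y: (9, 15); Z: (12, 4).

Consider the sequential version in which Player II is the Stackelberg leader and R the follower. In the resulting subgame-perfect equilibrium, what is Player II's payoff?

11

Work backward from R's decision.
- W: BR = M, leader payoff 11.
- X: BR = B, leader payoff 2.
- Y: BR = T, leader payoff 4.
- Z: BR = T, leader payoff 1.
Maximizing over 11, 2, 4, 1, Player II chooses W. Subgame-perfect outcome: (M, W) with payoffs (15, 11).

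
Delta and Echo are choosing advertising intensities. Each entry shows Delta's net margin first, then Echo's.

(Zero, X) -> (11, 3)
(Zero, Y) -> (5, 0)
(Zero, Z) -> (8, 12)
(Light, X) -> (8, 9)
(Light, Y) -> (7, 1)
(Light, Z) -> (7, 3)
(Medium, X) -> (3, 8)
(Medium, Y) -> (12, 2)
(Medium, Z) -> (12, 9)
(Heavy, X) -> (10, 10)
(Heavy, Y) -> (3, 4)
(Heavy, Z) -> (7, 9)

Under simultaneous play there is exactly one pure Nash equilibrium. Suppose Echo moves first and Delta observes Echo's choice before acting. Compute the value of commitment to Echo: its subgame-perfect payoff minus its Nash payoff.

Backward induction with Echo moving first.
- X: BR = Zero, leader payoff 3.
- Y: BR = Medium, leader payoff 2.
- Z: BR = Medium, leader payoff 9.
Echo's induced payoffs are 3, 2, 9, so Echo commits to Z. Subgame-perfect outcome: (Medium, Z) with payoffs (12, 9).
Now find the simultaneous Nash equilibrium.
Delta's best replies: X→Zero; Y→Medium; Z→Medium.
Echo's best replies: Zero→Z; Light→X; Medium→Z; Heavy→X.
The unique mutual best reply is (Medium, Z), giving (12, 9).
Echo's commitment gain: 9 − 9 = 0.

0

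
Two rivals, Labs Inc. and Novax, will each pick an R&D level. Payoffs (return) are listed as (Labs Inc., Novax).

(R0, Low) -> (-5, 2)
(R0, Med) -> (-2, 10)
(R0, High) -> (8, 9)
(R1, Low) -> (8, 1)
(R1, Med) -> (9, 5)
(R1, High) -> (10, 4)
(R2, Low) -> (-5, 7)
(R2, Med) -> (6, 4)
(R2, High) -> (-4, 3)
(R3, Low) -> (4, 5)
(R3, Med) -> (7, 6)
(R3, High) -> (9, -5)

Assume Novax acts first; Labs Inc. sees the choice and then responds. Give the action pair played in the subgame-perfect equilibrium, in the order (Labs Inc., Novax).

Labs Inc. best-responds to each possible Novax move:
- Low: Labs Inc. compares -5, 8, -5, 4 and picks R1; Novax would get 1.
- Med: Labs Inc. compares -2, 9, 6, 7 and picks R1; Novax would get 5.
- High: Labs Inc. compares 8, 10, -4, 9 and picks R1; Novax would get 4.
Novax's induced payoffs are 1, 5, 4, so Novax commits to Med. Subgame-perfect outcome: (R1, Med) with payoffs (9, 5).

(R1, Med)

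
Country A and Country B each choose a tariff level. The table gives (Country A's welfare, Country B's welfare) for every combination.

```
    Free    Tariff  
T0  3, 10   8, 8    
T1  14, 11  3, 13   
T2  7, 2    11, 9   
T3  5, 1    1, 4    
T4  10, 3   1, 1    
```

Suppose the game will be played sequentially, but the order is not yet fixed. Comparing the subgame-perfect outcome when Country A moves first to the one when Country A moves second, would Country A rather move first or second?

If Country A leads: Country B's best replies are T0→Free, T1→Tariff, T2→Tariff, T3→Tariff, T4→Free; Country A's induced payoffs 3, 3, 11, 1, 10; outcome (T2, Tariff), payoffs (11, 9).
If Country B leads: Country A's best replies are Free→T1, Tariff→T2; Country B's induced payoffs 11, 9; outcome (T1, Free), payoffs (14, 11).
Country A gets 11 moving first and 14 moving second, so Country A prefers to move second.

second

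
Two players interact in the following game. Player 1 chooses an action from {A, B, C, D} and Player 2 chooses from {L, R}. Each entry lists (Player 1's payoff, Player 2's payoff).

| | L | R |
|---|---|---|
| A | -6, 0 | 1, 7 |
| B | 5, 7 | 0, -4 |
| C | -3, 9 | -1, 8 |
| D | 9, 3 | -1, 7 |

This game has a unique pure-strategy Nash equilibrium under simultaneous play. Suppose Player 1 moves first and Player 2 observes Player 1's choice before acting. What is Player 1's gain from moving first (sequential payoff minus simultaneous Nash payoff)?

4

Backward induction with Player 1 moving first.
- A: BR = R, leader payoff 1.
- B: BR = L, leader payoff 5.
- C: BR = L, leader payoff -3.
- D: BR = R, leader payoff -1.
Player 1's induced payoffs are 1, 5, -3, -1, so Player 1 commits to B. Subgame-perfect outcome: (B, L) with payoffs (5, 7).
Under simultaneous play:
Player 1's best replies: L→D; R→A.
Player 2's best replies: A→R; B→L; C→L; D→R.
Only (A, R) has each player best-responding; Nash payoffs (1, 7).
Player 1's commitment gain: 5 − 1 = 4.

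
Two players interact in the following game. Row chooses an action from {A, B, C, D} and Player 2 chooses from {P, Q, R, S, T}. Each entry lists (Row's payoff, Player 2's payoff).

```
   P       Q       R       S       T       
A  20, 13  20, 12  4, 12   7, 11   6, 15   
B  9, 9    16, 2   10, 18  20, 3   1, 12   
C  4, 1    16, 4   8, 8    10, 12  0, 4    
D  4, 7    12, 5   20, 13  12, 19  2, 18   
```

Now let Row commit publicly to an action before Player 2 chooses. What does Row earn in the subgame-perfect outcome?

Player 2 best-responds to each possible Row move:
- A: BR = T, leader payoff 6.
- B: BR = R, leader payoff 10.
- C: BR = S, leader payoff 10.
- D: BR = S, leader payoff 12.
Maximizing over 6, 10, 10, 12, Row chooses D. Subgame-perfect outcome: (D, S) with payoffs (12, 19).

12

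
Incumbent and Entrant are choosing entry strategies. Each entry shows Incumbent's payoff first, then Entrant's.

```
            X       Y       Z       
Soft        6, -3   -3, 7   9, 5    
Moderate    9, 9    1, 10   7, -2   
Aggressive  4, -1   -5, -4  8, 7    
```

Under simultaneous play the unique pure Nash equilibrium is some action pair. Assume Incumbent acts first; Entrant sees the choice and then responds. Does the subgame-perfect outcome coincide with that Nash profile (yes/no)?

Work backward from Entrant's decision.
- Soft: Entrant compares -3, 7, 5 and picks Y; Incumbent would get -3.
- Moderate: Entrant compares 9, 10, -2 and picks Y; Incumbent would get 1.
- Aggressive: Entrant compares -1, -4, 7 and picks Z; Incumbent would get 8.
Incumbent's induced payoffs are -3, 1, 8, so Incumbent commits to Aggressive. Subgame-perfect outcome: (Aggressive, Z) with payoffs (8, 7).
Under simultaneous play:
Incumbent's best replies: X→Moderate; Y→Moderate; Z→Soft.
Entrant's best replies: Soft→Y; Moderate→Y; Aggressive→Z.
The unique mutual best reply is (Moderate, Y), giving (1, 10).
Sequential outcome (Aggressive, Z) differs from the Nash profile (Moderate, Y).

no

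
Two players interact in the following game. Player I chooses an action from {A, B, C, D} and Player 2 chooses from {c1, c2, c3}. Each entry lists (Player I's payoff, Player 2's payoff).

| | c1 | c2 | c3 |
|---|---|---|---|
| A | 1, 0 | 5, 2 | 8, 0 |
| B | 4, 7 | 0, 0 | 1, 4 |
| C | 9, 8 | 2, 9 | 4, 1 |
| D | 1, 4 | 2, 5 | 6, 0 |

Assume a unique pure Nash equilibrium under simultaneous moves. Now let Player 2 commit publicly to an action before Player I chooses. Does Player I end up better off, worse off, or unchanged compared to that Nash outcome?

better off

Solve by backward induction (Player 2 leads).
- c1 → Player I plays C (best of 1, 4, 9, 1); Player 2 gets 8.
- c2 → Player I plays A (best of 5, 0, 2, 2); Player 2 gets 2.
- c3 → Player I plays A (best of 8, 1, 4, 6); Player 2 gets 0.
Among 8, 2, 0, the best is 8 at c1. Subgame-perfect outcome: (C, c1) with payoffs (9, 8).
For the simultaneous game, intersect best replies.
Player I's best replies: c1→C; c2→A; c3→A.
Player 2's best replies: A→c2; B→c1; C→c2; D→c2.
The unique mutual best reply is (A, c2), giving (5, 2).
Player I earns 9 sequentially versus 5 at the Nash outcome: better off.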